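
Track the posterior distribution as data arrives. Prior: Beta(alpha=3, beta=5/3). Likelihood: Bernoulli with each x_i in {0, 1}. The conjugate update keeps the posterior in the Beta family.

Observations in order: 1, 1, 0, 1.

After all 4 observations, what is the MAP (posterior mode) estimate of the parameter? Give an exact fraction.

obs 1: x=1 → posterior Beta(4, 5/3)
obs 2: x=1 → posterior Beta(5, 5/3)
obs 3: x=0 → posterior Beta(5, 8/3)
obs 4: x=1 → posterior Beta(6, 8/3)

3/4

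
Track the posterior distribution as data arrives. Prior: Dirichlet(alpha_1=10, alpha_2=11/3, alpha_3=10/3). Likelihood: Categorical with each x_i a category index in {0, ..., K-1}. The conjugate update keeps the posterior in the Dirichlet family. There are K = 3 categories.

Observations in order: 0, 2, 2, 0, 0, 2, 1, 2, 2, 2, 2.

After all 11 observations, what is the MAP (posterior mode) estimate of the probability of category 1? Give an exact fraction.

11/75

obs 1: x=0 → posterior Dirichlet(11, 11/3, 10/3)
obs 2: x=2 → posterior Dirichlet(11, 11/3, 13/3)
obs 3: x=2 → posterior Dirichlet(11, 11/3, 16/3)
obs 4: x=0 → posterior Dirichlet(12, 11/3, 16/3)
obs 5: x=0 → posterior Dirichlet(13, 11/3, 16/3)
obs 6: x=2 → posterior Dirichlet(13, 11/3, 19/3)
obs 7: x=1 → posterior Dirichlet(13, 14/3, 19/3)
obs 8: x=2 → posterior Dirichlet(13, 14/3, 22/3)
obs 9: x=2 → posterior Dirichlet(13, 14/3, 25/3)
obs 10: x=2 → posterior Dirichlet(13, 14/3, 28/3)
obs 11: x=2 → posterior Dirichlet(13, 14/3, 31/3)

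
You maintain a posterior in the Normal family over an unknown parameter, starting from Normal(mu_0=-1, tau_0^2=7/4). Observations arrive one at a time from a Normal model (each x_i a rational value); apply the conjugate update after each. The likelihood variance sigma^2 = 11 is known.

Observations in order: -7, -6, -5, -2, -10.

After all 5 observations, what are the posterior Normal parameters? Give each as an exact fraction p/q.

obs 1: x=-7 → posterior Normal(-31/17, 77/51)
obs 2: x=-6 → posterior Normal(-135/58, 77/58)
obs 3: x=-5 → posterior Normal(-34/13, 77/65)
obs 4: x=-2 → posterior Normal(-23/9, 77/72)
obs 5: x=-10 → posterior Normal(-254/79, 77/79)

mu_0=-254/79, tau_0^2=77/79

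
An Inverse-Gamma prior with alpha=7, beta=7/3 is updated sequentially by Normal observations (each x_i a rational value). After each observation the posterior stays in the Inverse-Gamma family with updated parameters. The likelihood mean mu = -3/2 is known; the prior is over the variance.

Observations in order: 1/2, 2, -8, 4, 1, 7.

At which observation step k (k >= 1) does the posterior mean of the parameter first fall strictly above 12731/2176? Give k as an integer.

obs 1: x=1/2 → posterior Inverse-Gamma(15/2, 13/3)
obs 2: x=2 → posterior Inverse-Gamma(8, 251/24)
obs 3: x=-8 → posterior Inverse-Gamma(17/2, 379/12)
obs 4: x=4 → posterior Inverse-Gamma(9, 1121/24)
obs 5: x=1 → posterior Inverse-Gamma(19/2, 299/6)
obs 6: x=7 → posterior Inverse-Gamma(10, 2063/24)

k = 5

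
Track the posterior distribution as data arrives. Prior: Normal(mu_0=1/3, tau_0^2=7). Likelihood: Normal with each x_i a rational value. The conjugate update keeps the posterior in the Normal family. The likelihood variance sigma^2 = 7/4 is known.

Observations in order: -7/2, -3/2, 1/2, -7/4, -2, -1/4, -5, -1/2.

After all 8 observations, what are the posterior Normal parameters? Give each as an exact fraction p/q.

obs 1: x=-7/2 → posterior Normal(-41/15, 7/5)
obs 2: x=-3/2 → posterior Normal(-59/27, 7/9)
obs 3: x=1/2 → posterior Normal(-53/39, 7/13)
obs 4: x=-7/4 → posterior Normal(-74/51, 7/17)
obs 5: x=-2 → posterior Normal(-14/9, 1/3)
obs 6: x=-1/4 → posterior Normal(-101/75, 7/25)
obs 7: x=-5 → posterior Normal(-161/87, 7/29)
obs 8: x=-1/2 → posterior Normal(-167/99, 7/33)

mu_0=-167/99, tau_0^2=7/33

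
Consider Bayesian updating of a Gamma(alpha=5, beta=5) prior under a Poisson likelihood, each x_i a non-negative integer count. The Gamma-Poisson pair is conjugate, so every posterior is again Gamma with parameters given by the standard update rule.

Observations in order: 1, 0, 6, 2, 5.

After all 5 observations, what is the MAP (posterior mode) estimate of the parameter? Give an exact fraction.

9/5

obs 1: x=1 → posterior Gamma(6, 6)
obs 2: x=0 → posterior Gamma(6, 7)
obs 3: x=6 → posterior Gamma(12, 8)
obs 4: x=2 → posterior Gamma(14, 9)
obs 5: x=5 → posterior Gamma(19, 10)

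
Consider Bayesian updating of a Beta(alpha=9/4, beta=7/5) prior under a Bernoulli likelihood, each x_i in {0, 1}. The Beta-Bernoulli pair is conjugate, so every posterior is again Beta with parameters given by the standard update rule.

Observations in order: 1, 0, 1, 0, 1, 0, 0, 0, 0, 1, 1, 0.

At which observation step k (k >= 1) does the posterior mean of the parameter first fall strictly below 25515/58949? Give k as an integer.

obs 1: x=1 → posterior Beta(13/4, 7/5)
obs 2: x=0 → posterior Beta(13/4, 12/5)
obs 3: x=1 → posterior Beta(17/4, 12/5)
obs 4: x=0 → posterior Beta(17/4, 17/5)
obs 5: x=1 → posterior Beta(21/4, 17/5)
obs 6: x=0 → posterior Beta(21/4, 22/5)
obs 7: x=0 → posterior Beta(21/4, 27/5)
obs 8: x=0 → posterior Beta(21/4, 32/5)
obs 9: x=0 → posterior Beta(21/4, 37/5)
obs 10: x=1 → posterior Beta(25/4, 37/5)
obs 11: x=1 → posterior Beta(29/4, 37/5)
obs 12: x=0 → posterior Beta(29/4, 42/5)

k = 9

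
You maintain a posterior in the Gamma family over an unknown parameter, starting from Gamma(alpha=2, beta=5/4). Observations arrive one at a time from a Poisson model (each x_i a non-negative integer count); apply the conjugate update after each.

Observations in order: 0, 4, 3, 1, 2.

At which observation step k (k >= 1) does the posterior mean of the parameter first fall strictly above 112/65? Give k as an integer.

obs 1: x=0 → posterior Gamma(2, 9/4)
obs 2: x=4 → posterior Gamma(6, 13/4)
obs 3: x=3 → posterior Gamma(9, 17/4)
obs 4: x=1 → posterior Gamma(10, 21/4)
obs 5: x=2 → posterior Gamma(12, 25/4)

k = 2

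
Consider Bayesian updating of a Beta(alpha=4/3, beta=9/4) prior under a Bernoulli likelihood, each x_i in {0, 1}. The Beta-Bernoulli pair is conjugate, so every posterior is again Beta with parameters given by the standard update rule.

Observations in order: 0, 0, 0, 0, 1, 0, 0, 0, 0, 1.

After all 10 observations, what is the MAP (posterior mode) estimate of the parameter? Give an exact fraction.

28/139

obs 1: x=0 → posterior Beta(4/3, 13/4)
obs 2: x=0 → posterior Beta(4/3, 17/4)
obs 3: x=0 → posterior Beta(4/3, 21/4)
obs 4: x=0 → posterior Beta(4/3, 25/4)
obs 5: x=1 → posterior Beta(7/3, 25/4)
obs 6: x=0 → posterior Beta(7/3, 29/4)
obs 7: x=0 → posterior Beta(7/3, 33/4)
obs 8: x=0 → posterior Beta(7/3, 37/4)
obs 9: x=0 → posterior Beta(7/3, 41/4)
obs 10: x=1 → posterior Beta(10/3, 41/4)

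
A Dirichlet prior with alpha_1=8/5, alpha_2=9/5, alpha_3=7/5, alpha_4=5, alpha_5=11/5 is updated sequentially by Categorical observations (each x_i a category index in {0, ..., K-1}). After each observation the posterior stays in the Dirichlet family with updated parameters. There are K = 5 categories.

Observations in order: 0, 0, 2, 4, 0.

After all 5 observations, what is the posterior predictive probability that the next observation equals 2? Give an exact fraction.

12/85

obs 1: x=0 → posterior Dirichlet(13/5, 9/5, 7/5, 5, 11/5)
obs 2: x=0 → posterior Dirichlet(18/5, 9/5, 7/5, 5, 11/5)
obs 3: x=2 → posterior Dirichlet(18/5, 9/5, 12/5, 5, 11/5)
obs 4: x=4 → posterior Dirichlet(18/5, 9/5, 12/5, 5, 16/5)
obs 5: x=0 → posterior Dirichlet(23/5, 9/5, 12/5, 5, 16/5)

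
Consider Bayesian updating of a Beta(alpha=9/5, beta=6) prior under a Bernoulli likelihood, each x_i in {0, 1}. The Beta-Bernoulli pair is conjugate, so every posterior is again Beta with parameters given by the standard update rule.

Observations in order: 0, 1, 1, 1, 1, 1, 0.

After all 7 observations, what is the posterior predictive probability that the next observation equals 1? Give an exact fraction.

17/37

obs 1: x=0 → posterior Beta(9/5, 7)
obs 2: x=1 → posterior Beta(14/5, 7)
obs 3: x=1 → posterior Beta(19/5, 7)
obs 4: x=1 → posterior Beta(24/5, 7)
obs 5: x=1 → posterior Beta(29/5, 7)
obs 6: x=1 → posterior Beta(34/5, 7)
obs 7: x=0 → posterior Beta(34/5, 8)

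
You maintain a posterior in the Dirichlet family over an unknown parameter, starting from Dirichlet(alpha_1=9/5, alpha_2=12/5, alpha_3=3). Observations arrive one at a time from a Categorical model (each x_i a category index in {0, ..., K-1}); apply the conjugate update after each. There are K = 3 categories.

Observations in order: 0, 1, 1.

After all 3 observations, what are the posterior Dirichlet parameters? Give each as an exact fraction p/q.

obs 1: x=0 → posterior Dirichlet(14/5, 12/5, 3)
obs 2: x=1 → posterior Dirichlet(14/5, 17/5, 3)
obs 3: x=1 → posterior Dirichlet(14/5, 22/5, 3)

alpha_1=14/5, alpha_2=22/5, alpha_3=3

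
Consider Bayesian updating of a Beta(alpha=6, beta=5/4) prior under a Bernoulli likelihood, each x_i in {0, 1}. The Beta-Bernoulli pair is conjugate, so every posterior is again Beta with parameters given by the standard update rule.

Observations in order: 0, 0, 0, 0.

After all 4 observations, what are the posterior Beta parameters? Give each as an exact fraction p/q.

alpha=6, beta=21/4

obs 1: x=0 → posterior Beta(6, 9/4)
obs 2: x=0 → posterior Beta(6, 13/4)
obs 3: x=0 → posterior Beta(6, 17/4)
obs 4: x=0 → posterior Beta(6, 21/4)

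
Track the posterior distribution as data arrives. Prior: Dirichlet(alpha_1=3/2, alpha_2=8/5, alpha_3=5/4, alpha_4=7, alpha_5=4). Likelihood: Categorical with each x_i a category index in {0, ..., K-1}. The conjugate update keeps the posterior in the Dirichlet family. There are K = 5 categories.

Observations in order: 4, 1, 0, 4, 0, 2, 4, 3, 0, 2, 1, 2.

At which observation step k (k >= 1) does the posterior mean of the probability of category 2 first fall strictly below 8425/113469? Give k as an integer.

obs 1: x=4 → posterior Dirichlet(3/2, 8/5, 5/4, 7, 5)
obs 2: x=1 → posterior Dirichlet(3/2, 13/5, 5/4, 7, 5)
obs 3: x=0 → posterior Dirichlet(5/2, 13/5, 5/4, 7, 5)
obs 4: x=4 → posterior Dirichlet(5/2, 13/5, 5/4, 7, 6)
obs 5: x=0 → posterior Dirichlet(7/2, 13/5, 5/4, 7, 6)
obs 6: x=2 → posterior Dirichlet(7/2, 13/5, 9/4, 7, 6)
obs 7: x=4 → posterior Dirichlet(7/2, 13/5, 9/4, 7, 7)
obs 8: x=3 → posterior Dirichlet(7/2, 13/5, 9/4, 8, 7)
obs 9: x=0 → posterior Dirichlet(9/2, 13/5, 9/4, 8, 7)
obs 10: x=2 → posterior Dirichlet(9/2, 13/5, 13/4, 8, 7)
obs 11: x=1 → posterior Dirichlet(9/2, 18/5, 13/4, 8, 7)
obs 12: x=2 → posterior Dirichlet(9/2, 18/5, 17/4, 8, 7)

k = 2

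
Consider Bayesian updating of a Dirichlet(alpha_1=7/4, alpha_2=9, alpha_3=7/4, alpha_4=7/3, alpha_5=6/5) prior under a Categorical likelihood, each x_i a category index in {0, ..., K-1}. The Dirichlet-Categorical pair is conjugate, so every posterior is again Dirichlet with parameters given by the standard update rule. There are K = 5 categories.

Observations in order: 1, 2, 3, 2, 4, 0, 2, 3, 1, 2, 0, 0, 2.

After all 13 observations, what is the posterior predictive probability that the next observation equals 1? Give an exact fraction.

330/871

obs 1: x=1 → posterior Dirichlet(7/4, 10, 7/4, 7/3, 6/5)
obs 2: x=2 → posterior Dirichlet(7/4, 10, 11/4, 7/3, 6/5)
obs 3: x=3 → posterior Dirichlet(7/4, 10, 11/4, 10/3, 6/5)
obs 4: x=2 → posterior Dirichlet(7/4, 10, 15/4, 10/3, 6/5)
obs 5: x=4 → posterior Dirichlet(7/4, 10, 15/4, 10/3, 11/5)
obs 6: x=0 → posterior Dirichlet(11/4, 10, 15/4, 10/3, 11/5)
obs 7: x=2 → posterior Dirichlet(11/4, 10, 19/4, 10/3, 11/5)
obs 8: x=3 → posterior Dirichlet(11/4, 10, 19/4, 13/3, 11/5)
obs 9: x=1 → posterior Dirichlet(11/4, 11, 19/4, 13/3, 11/5)
obs 10: x=2 → posterior Dirichlet(11/4, 11, 23/4, 13/3, 11/5)
obs 11: x=0 → posterior Dirichlet(15/4, 11, 23/4, 13/3, 11/5)
obs 12: x=0 → posterior Dirichlet(19/4, 11, 23/4, 13/3, 11/5)
obs 13: x=2 → posterior Dirichlet(19/4, 11, 27/4, 13/3, 11/5)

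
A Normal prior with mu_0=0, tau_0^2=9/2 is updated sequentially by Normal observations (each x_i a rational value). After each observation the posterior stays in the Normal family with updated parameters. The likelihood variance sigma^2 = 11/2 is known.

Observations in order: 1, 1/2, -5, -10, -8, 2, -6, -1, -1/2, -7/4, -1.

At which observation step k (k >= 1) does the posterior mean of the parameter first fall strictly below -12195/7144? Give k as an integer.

k = 4

obs 1: x=1 → posterior Normal(9/20, 99/40)
obs 2: x=1/2 → posterior Normal(27/58, 99/58)
obs 3: x=-5 → posterior Normal(-63/76, 99/76)
obs 4: x=-10 → posterior Normal(-243/94, 99/94)
obs 5: x=-8 → posterior Normal(-387/112, 99/112)
obs 6: x=2 → posterior Normal(-27/10, 99/130)
obs 7: x=-6 → posterior Normal(-459/148, 99/148)
obs 8: x=-1 → posterior Normal(-477/166, 99/166)
obs 9: x=-1/2 → posterior Normal(-243/92, 99/184)
obs 10: x=-7/4 → posterior Normal(-1035/404, 99/202)
obs 11: x=-1 → posterior Normal(-1071/440, 9/20)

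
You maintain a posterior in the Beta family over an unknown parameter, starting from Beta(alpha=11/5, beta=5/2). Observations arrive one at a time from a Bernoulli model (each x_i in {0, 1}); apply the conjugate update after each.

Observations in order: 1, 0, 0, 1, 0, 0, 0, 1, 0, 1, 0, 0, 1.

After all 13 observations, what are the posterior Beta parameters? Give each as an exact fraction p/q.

obs 1: x=1 → posterior Beta(16/5, 5/2)
obs 2: x=0 → posterior Beta(16/5, 7/2)
obs 3: x=0 → posterior Beta(16/5, 9/2)
obs 4: x=1 → posterior Beta(21/5, 9/2)
obs 5: x=0 → posterior Beta(21/5, 11/2)
obs 6: x=0 → posterior Beta(21/5, 13/2)
obs 7: x=0 → posterior Beta(21/5, 15/2)
obs 8: x=1 → posterior Beta(26/5, 15/2)
obs 9: x=0 → posterior Beta(26/5, 17/2)
obs 10: x=1 → posterior Beta(31/5, 17/2)
obs 11: x=0 → posterior Beta(31/5, 19/2)
obs 12: x=0 → posterior Beta(31/5, 21/2)
obs 13: x=1 → posterior Beta(36/5, 21/2)

alpha=36/5, beta=21/2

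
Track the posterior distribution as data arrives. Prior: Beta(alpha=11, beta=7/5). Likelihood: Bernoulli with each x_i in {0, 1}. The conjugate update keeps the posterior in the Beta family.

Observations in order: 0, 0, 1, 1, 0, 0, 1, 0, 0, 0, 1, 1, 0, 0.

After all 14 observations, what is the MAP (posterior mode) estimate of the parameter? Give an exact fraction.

75/122

obs 1: x=0 → posterior Beta(11, 12/5)
obs 2: x=0 → posterior Beta(11, 17/5)
obs 3: x=1 → posterior Beta(12, 17/5)
obs 4: x=1 → posterior Beta(13, 17/5)
obs 5: x=0 → posterior Beta(13, 22/5)
obs 6: x=0 → posterior Beta(13, 27/5)
obs 7: x=1 → posterior Beta(14, 27/5)
obs 8: x=0 → posterior Beta(14, 32/5)
obs 9: x=0 → posterior Beta(14, 37/5)
obs 10: x=0 → posterior Beta(14, 42/5)
obs 11: x=1 → posterior Beta(15, 42/5)
obs 12: x=1 → posterior Beta(16, 42/5)
obs 13: x=0 → posterior Beta(16, 47/5)
obs 14: x=0 → posterior Beta(16, 52/5)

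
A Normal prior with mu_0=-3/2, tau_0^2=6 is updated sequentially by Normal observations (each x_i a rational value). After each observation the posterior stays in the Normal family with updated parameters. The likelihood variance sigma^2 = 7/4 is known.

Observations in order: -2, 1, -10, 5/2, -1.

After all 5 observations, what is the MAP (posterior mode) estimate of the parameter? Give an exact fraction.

obs 1: x=-2 → posterior Normal(-117/62, 42/31)
obs 2: x=1 → posterior Normal(-69/110, 42/55)
obs 3: x=-10 → posterior Normal(-549/158, 42/79)
obs 4: x=5/2 → posterior Normal(-429/206, 42/103)
obs 5: x=-1 → posterior Normal(-477/254, 42/127)

-477/254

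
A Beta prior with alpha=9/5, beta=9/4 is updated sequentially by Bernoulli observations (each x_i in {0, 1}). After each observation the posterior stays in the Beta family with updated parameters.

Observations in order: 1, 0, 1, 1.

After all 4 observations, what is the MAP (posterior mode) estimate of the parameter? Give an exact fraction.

obs 1: x=1 → posterior Beta(14/5, 9/4)
obs 2: x=0 → posterior Beta(14/5, 13/4)
obs 3: x=1 → posterior Beta(19/5, 13/4)
obs 4: x=1 → posterior Beta(24/5, 13/4)

76/121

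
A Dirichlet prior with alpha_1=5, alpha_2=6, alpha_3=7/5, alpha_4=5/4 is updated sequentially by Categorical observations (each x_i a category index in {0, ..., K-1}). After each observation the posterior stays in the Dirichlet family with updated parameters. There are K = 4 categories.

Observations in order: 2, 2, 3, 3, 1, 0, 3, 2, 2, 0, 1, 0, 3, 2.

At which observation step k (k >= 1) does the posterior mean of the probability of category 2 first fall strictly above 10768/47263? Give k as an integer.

obs 1: x=2 → posterior Dirichlet(5, 6, 12/5, 5/4)
obs 2: x=2 → posterior Dirichlet(5, 6, 17/5, 5/4)
obs 3: x=3 → posterior Dirichlet(5, 6, 17/5, 9/4)
obs 4: x=3 → posterior Dirichlet(5, 6, 17/5, 13/4)
obs 5: x=1 → posterior Dirichlet(5, 7, 17/5, 13/4)
obs 6: x=0 → posterior Dirichlet(6, 7, 17/5, 13/4)
obs 7: x=3 → posterior Dirichlet(6, 7, 17/5, 17/4)
obs 8: x=2 → posterior Dirichlet(6, 7, 22/5, 17/4)
obs 9: x=2 → posterior Dirichlet(6, 7, 27/5, 17/4)
obs 10: x=0 → posterior Dirichlet(7, 7, 27/5, 17/4)
obs 11: x=1 → posterior Dirichlet(7, 8, 27/5, 17/4)
obs 12: x=0 → posterior Dirichlet(8, 8, 27/5, 17/4)
obs 13: x=3 → posterior Dirichlet(8, 8, 27/5, 21/4)
obs 14: x=2 → posterior Dirichlet(8, 8, 32/5, 21/4)

k = 9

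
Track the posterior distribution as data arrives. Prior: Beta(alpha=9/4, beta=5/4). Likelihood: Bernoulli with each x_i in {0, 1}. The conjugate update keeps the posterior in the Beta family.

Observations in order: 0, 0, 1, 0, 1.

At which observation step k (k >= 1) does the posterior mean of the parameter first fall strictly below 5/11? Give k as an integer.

k = 2

obs 1: x=0 → posterior Beta(9/4, 9/4)
obs 2: x=0 → posterior Beta(9/4, 13/4)
obs 3: x=1 → posterior Beta(13/4, 13/4)
obs 4: x=0 → posterior Beta(13/4, 17/4)
obs 5: x=1 → posterior Beta(17/4, 17/4)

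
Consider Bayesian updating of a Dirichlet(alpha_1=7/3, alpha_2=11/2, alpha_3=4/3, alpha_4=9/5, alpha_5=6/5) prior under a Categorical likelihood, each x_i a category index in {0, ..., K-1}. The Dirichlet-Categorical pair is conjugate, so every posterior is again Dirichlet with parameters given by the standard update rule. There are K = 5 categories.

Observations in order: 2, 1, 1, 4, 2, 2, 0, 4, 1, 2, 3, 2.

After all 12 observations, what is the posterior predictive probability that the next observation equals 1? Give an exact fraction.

51/145

obs 1: x=2 → posterior Dirichlet(7/3, 11/2, 7/3, 9/5, 6/5)
obs 2: x=1 → posterior Dirichlet(7/3, 13/2, 7/3, 9/5, 6/5)
obs 3: x=1 → posterior Dirichlet(7/3, 15/2, 7/3, 9/5, 6/5)
obs 4: x=4 → posterior Dirichlet(7/3, 15/2, 7/3, 9/5, 11/5)
obs 5: x=2 → posterior Dirichlet(7/3, 15/2, 10/3, 9/5, 11/5)
obs 6: x=2 → posterior Dirichlet(7/3, 15/2, 13/3, 9/5, 11/5)
obs 7: x=0 → posterior Dirichlet(10/3, 15/2, 13/3, 9/5, 11/5)
obs 8: x=4 → posterior Dirichlet(10/3, 15/2, 13/3, 9/5, 16/5)
obs 9: x=1 → posterior Dirichlet(10/3, 17/2, 13/3, 9/5, 16/5)
obs 10: x=2 → posterior Dirichlet(10/3, 17/2, 16/3, 9/5, 16/5)
obs 11: x=3 → posterior Dirichlet(10/3, 17/2, 16/3, 14/5, 16/5)
obs 12: x=2 → posterior Dirichlet(10/3, 17/2, 19/3, 14/5, 16/5)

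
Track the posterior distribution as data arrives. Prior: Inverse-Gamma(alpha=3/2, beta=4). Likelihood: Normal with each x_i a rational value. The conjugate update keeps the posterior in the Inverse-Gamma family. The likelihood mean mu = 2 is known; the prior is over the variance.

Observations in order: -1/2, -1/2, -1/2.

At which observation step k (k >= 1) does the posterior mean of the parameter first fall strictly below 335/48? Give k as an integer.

obs 1: x=-1/2 → posterior Inverse-Gamma(2, 57/8)
obs 2: x=-1/2 → posterior Inverse-Gamma(5/2, 41/4)
obs 3: x=-1/2 → posterior Inverse-Gamma(3, 107/8)

k = 2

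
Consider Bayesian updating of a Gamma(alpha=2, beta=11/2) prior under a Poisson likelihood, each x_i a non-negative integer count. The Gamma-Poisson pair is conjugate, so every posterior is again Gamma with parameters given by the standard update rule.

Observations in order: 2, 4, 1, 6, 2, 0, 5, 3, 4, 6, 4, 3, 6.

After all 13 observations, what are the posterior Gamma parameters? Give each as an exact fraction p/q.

alpha=48, beta=37/2

obs 1: x=2 → posterior Gamma(4, 13/2)
obs 2: x=4 → posterior Gamma(8, 15/2)
obs 3: x=1 → posterior Gamma(9, 17/2)
obs 4: x=6 → posterior Gamma(15, 19/2)
obs 5: x=2 → posterior Gamma(17, 21/2)
obs 6: x=0 → posterior Gamma(17, 23/2)
obs 7: x=5 → posterior Gamma(22, 25/2)
obs 8: x=3 → posterior Gamma(25, 27/2)
obs 9: x=4 → posterior Gamma(29, 29/2)
obs 10: x=6 → posterior Gamma(35, 31/2)
obs 11: x=4 → posterior Gamma(39, 33/2)
obs 12: x=3 → posterior Gamma(42, 35/2)
obs 13: x=6 → posterior Gamma(48, 37/2)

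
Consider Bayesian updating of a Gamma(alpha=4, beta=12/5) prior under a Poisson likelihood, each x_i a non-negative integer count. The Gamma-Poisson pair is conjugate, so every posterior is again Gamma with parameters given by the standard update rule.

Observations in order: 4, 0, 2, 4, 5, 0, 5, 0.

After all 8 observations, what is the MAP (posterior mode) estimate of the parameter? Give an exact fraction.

obs 1: x=4 → posterior Gamma(8, 17/5)
obs 2: x=0 → posterior Gamma(8, 22/5)
obs 3: x=2 → posterior Gamma(10, 27/5)
obs 4: x=4 → posterior Gamma(14, 32/5)
obs 5: x=5 → posterior Gamma(19, 37/5)
obs 6: x=0 → posterior Gamma(19, 42/5)
obs 7: x=5 → posterior Gamma(24, 47/5)
obs 8: x=0 → posterior Gamma(24, 52/5)

115/52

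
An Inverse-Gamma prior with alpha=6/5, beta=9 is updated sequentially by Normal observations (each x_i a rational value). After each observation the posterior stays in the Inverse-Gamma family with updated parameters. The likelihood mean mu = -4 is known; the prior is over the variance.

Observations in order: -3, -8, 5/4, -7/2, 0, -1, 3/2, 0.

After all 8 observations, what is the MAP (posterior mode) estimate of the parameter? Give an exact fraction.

obs 1: x=-3 → posterior Inverse-Gamma(17/10, 19/2)
obs 2: x=-8 → posterior Inverse-Gamma(11/5, 35/2)
obs 3: x=5/4 → posterior Inverse-Gamma(27/10, 1001/32)
obs 4: x=-7/2 → posterior Inverse-Gamma(16/5, 1005/32)
obs 5: x=0 → posterior Inverse-Gamma(37/10, 1261/32)
obs 6: x=-1 → posterior Inverse-Gamma(21/5, 1405/32)
obs 7: x=3/2 → posterior Inverse-Gamma(47/10, 1889/32)
obs 8: x=0 → posterior Inverse-Gamma(26/5, 2145/32)

10725/992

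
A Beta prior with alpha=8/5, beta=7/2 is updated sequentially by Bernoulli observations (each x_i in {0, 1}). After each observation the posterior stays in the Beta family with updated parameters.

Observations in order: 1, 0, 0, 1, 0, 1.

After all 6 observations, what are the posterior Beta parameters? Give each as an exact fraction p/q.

obs 1: x=1 → posterior Beta(13/5, 7/2)
obs 2: x=0 → posterior Beta(13/5, 9/2)
obs 3: x=0 → posterior Beta(13/5, 11/2)
obs 4: x=1 → posterior Beta(18/5, 11/2)
obs 5: x=0 → posterior Beta(18/5, 13/2)
obs 6: x=1 → posterior Beta(23/5, 13/2)

alpha=23/5, beta=13/2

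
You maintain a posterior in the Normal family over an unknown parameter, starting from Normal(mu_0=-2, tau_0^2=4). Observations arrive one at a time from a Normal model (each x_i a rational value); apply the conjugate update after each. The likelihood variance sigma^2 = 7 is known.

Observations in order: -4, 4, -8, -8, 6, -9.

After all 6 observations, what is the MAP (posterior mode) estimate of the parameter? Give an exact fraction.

obs 1: x=-4 → posterior Normal(-30/11, 28/11)
obs 2: x=4 → posterior Normal(-14/15, 28/15)
obs 3: x=-8 → posterior Normal(-46/19, 28/19)
obs 4: x=-8 → posterior Normal(-78/23, 28/23)
obs 5: x=6 → posterior Normal(-2, 28/27)
obs 6: x=-9 → posterior Normal(-90/31, 28/31)

-90/31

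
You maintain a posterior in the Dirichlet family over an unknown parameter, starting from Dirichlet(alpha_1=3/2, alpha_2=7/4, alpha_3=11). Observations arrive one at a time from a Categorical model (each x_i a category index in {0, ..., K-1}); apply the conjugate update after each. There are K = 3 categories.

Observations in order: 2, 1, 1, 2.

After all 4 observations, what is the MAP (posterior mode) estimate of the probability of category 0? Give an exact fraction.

obs 1: x=2 → posterior Dirichlet(3/2, 7/4, 12)
obs 2: x=1 → posterior Dirichlet(3/2, 11/4, 12)
obs 3: x=1 → posterior Dirichlet(3/2, 15/4, 12)
obs 4: x=2 → posterior Dirichlet(3/2, 15/4, 13)

2/61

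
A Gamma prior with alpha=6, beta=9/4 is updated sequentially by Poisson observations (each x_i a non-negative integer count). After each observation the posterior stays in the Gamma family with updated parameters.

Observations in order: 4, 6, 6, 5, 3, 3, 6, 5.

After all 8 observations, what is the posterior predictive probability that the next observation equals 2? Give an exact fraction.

obs 1: x=4 → posterior Gamma(10, 13/4)
obs 2: x=6 → posterior Gamma(16, 17/4)
obs 3: x=6 → posterior Gamma(22, 21/4)
obs 4: x=5 → posterior Gamma(27, 25/4)
obs 5: x=3 → posterior Gamma(30, 29/4)
obs 6: x=3 → posterior Gamma(33, 33/4)
obs 7: x=6 → posterior Gamma(39, 37/4)
obs 8: x=5 → posterior Gamma(44, 41/4)

32287346847654674569490818558425045132698824440473044159318757181817759072/248063644451341145494649182395412689744530581492654164321720600128173828125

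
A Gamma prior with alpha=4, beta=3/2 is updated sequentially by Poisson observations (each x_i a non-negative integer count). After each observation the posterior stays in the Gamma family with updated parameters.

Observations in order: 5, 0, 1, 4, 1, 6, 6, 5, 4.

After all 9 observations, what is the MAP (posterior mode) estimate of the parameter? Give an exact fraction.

10/3

obs 1: x=5 → posterior Gamma(9, 5/2)
obs 2: x=0 → posterior Gamma(9, 7/2)
obs 3: x=1 → posterior Gamma(10, 9/2)
obs 4: x=4 → posterior Gamma(14, 11/2)
obs 5: x=1 → posterior Gamma(15, 13/2)
obs 6: x=6 → posterior Gamma(21, 15/2)
obs 7: x=6 → posterior Gamma(27, 17/2)
obs 8: x=5 → posterior Gamma(32, 19/2)
obs 9: x=4 → posterior Gamma(36, 21/2)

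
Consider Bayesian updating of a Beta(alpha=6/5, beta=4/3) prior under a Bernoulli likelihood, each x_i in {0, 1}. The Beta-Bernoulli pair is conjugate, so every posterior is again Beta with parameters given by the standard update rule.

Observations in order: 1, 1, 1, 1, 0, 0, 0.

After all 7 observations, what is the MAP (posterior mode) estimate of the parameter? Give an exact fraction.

obs 1: x=1 → posterior Beta(11/5, 4/3)
obs 2: x=1 → posterior Beta(16/5, 4/3)
obs 3: x=1 → posterior Beta(21/5, 4/3)
obs 4: x=1 → posterior Beta(26/5, 4/3)
obs 5: x=0 → posterior Beta(26/5, 7/3)
obs 6: x=0 → posterior Beta(26/5, 10/3)
obs 7: x=0 → posterior Beta(26/5, 13/3)

63/113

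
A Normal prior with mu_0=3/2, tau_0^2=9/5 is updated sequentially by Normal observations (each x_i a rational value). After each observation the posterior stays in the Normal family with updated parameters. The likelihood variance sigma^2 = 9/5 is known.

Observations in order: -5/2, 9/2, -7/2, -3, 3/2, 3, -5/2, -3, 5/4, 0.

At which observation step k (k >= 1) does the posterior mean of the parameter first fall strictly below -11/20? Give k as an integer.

obs 1: x=-5/2 → posterior Normal(-1/2, 9/10)
obs 2: x=9/2 → posterior Normal(7/6, 3/5)
obs 3: x=-7/2 → posterior Normal(0, 9/20)
obs 4: x=-3 → posterior Normal(-3/5, 9/25)
obs 5: x=3/2 → posterior Normal(-1/4, 3/10)
obs 6: x=3 → posterior Normal(3/14, 9/35)
obs 7: x=-5/2 → posterior Normal(-1/8, 9/40)
obs 8: x=-3 → posterior Normal(-4/9, 1/5)
obs 9: x=5/4 → posterior Normal(-11/40, 9/50)
obs 10: x=0 → posterior Normal(-1/4, 9/55)

k = 4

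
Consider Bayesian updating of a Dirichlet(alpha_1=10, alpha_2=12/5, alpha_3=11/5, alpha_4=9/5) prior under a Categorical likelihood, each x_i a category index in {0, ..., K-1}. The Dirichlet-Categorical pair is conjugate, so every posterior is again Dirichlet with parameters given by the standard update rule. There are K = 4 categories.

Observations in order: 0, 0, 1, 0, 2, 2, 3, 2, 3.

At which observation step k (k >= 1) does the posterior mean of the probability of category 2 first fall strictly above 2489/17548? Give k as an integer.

k = 5

obs 1: x=0 → posterior Dirichlet(11, 12/5, 11/5, 9/5)
obs 2: x=0 → posterior Dirichlet(12, 12/5, 11/5, 9/5)
obs 3: x=1 → posterior Dirichlet(12, 17/5, 11/5, 9/5)
obs 4: x=0 → posterior Dirichlet(13, 17/5, 11/5, 9/5)
obs 5: x=2 → posterior Dirichlet(13, 17/5, 16/5, 9/5)
obs 6: x=2 → posterior Dirichlet(13, 17/5, 21/5, 9/5)
obs 7: x=3 → posterior Dirichlet(13, 17/5, 21/5, 14/5)
obs 8: x=2 → posterior Dirichlet(13, 17/5, 26/5, 14/5)
obs 9: x=3 → posterior Dirichlet(13, 17/5, 26/5, 19/5)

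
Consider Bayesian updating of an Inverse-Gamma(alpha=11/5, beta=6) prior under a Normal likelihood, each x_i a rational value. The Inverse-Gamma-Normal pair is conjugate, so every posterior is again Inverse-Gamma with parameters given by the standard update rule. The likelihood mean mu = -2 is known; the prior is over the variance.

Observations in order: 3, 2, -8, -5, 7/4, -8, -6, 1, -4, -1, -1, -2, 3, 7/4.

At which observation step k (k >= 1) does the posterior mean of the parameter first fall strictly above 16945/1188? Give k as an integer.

obs 1: x=3 → posterior Inverse-Gamma(27/10, 37/2)
obs 2: x=2 → posterior Inverse-Gamma(16/5, 53/2)
obs 3: x=-8 → posterior Inverse-Gamma(37/10, 89/2)
obs 4: x=-5 → posterior Inverse-Gamma(21/5, 49)
obs 5: x=7/4 → posterior Inverse-Gamma(47/10, 1793/32)
obs 6: x=-8 → posterior Inverse-Gamma(26/5, 2369/32)
obs 7: x=-6 → posterior Inverse-Gamma(57/10, 2625/32)
obs 8: x=1 → posterior Inverse-Gamma(31/5, 2769/32)
obs 9: x=-4 → posterior Inverse-Gamma(67/10, 2833/32)
obs 10: x=-1 → posterior Inverse-Gamma(36/5, 2849/32)
obs 11: x=-1 → posterior Inverse-Gamma(77/10, 2865/32)
obs 12: x=-2 → posterior Inverse-Gamma(41/5, 2865/32)
obs 13: x=3 → posterior Inverse-Gamma(87/10, 3265/32)
obs 14: x=7/4 → posterior Inverse-Gamma(46/5, 1745/16)

k = 3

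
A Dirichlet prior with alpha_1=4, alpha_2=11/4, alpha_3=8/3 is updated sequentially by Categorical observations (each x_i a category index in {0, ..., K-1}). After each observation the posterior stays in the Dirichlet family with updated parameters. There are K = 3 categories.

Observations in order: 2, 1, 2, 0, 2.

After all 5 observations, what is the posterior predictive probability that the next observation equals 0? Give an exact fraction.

60/173

obs 1: x=2 → posterior Dirichlet(4, 11/4, 11/3)
obs 2: x=1 → posterior Dirichlet(4, 15/4, 11/3)
obs 3: x=2 → posterior Dirichlet(4, 15/4, 14/3)
obs 4: x=0 → posterior Dirichlet(5, 15/4, 14/3)
obs 5: x=2 → posterior Dirichlet(5, 15/4, 17/3)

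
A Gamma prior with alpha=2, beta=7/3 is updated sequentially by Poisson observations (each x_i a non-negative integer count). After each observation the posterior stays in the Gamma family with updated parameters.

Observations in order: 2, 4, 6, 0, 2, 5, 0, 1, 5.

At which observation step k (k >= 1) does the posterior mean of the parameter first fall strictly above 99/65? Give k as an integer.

obs 1: x=2 → posterior Gamma(4, 10/3)
obs 2: x=4 → posterior Gamma(8, 13/3)
obs 3: x=6 → posterior Gamma(14, 16/3)
obs 4: x=0 → posterior Gamma(14, 19/3)
obs 5: x=2 → posterior Gamma(16, 22/3)
obs 6: x=5 → posterior Gamma(21, 25/3)
obs 7: x=0 → posterior Gamma(21, 28/3)
obs 8: x=1 → posterior Gamma(22, 31/3)
obs 9: x=5 → posterior Gamma(27, 34/3)

k = 2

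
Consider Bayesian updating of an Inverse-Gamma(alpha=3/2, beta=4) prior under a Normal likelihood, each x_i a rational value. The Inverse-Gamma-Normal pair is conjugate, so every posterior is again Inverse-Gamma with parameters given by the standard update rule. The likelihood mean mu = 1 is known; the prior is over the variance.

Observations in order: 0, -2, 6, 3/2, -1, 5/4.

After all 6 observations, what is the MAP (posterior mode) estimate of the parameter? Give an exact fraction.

757/176

obs 1: x=0 → posterior Inverse-Gamma(2, 9/2)
obs 2: x=-2 → posterior Inverse-Gamma(5/2, 9)
obs 3: x=6 → posterior Inverse-Gamma(3, 43/2)
obs 4: x=3/2 → posterior Inverse-Gamma(7/2, 173/8)
obs 5: x=-1 → posterior Inverse-Gamma(4, 189/8)
obs 6: x=5/4 → posterior Inverse-Gamma(9/2, 757/32)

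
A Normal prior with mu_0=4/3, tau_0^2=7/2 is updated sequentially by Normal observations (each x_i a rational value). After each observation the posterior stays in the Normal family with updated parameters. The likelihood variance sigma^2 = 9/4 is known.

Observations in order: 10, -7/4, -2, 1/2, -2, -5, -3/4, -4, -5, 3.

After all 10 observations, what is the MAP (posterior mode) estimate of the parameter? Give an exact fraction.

-86/149

obs 1: x=10 → posterior Normal(152/23, 63/46)
obs 2: x=-7/4 → posterior Normal(255/74, 63/74)
obs 3: x=-2 → posterior Normal(199/102, 21/34)
obs 4: x=1/2 → posterior Normal(213/130, 63/130)
obs 5: x=-2 → posterior Normal(157/158, 63/158)
obs 6: x=-5 → posterior Normal(17/186, 21/62)
obs 7: x=-3/4 → posterior Normal(-2/107, 63/214)
obs 8: x=-4 → posterior Normal(-58/121, 63/242)
obs 9: x=-5 → posterior Normal(-128/135, 7/30)
obs 10: x=3 → posterior Normal(-86/149, 63/298)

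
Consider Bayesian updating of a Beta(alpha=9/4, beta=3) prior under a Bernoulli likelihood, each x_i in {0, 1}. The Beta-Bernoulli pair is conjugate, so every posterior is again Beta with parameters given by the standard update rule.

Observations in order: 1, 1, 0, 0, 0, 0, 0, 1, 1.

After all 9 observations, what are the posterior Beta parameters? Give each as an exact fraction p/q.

alpha=25/4, beta=8

obs 1: x=1 → posterior Beta(13/4, 3)
obs 2: x=1 → posterior Beta(17/4, 3)
obs 3: x=0 → posterior Beta(17/4, 4)
obs 4: x=0 → posterior Beta(17/4, 5)
obs 5: x=0 → posterior Beta(17/4, 6)
obs 6: x=0 → posterior Beta(17/4, 7)
obs 7: x=0 → posterior Beta(17/4, 8)
obs 8: x=1 → posterior Beta(21/4, 8)
obs 9: x=1 → posterior Beta(25/4, 8)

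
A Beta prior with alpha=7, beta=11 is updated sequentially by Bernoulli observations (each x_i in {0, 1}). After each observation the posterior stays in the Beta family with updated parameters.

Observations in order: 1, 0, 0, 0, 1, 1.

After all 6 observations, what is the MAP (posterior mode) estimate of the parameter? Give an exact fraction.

9/22

obs 1: x=1 → posterior Beta(8, 11)
obs 2: x=0 → posterior Beta(8, 12)
obs 3: x=0 → posterior Beta(8, 13)
obs 4: x=0 → posterior Beta(8, 14)
obs 5: x=1 → posterior Beta(9, 14)
obs 6: x=1 → posterior Beta(10, 14)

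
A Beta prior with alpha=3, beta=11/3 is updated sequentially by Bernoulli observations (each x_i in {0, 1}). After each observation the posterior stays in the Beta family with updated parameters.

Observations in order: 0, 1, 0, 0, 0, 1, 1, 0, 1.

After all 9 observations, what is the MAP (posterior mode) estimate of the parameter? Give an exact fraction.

obs 1: x=0 → posterior Beta(3, 14/3)
obs 2: x=1 → posterior Beta(4, 14/3)
obs 3: x=0 → posterior Beta(4, 17/3)
obs 4: x=0 → posterior Beta(4, 20/3)
obs 5: x=0 → posterior Beta(4, 23/3)
obs 6: x=1 → posterior Beta(5, 23/3)
obs 7: x=1 → posterior Beta(6, 23/3)
obs 8: x=0 → posterior Beta(6, 26/3)
obs 9: x=1 → posterior Beta(7, 26/3)

18/41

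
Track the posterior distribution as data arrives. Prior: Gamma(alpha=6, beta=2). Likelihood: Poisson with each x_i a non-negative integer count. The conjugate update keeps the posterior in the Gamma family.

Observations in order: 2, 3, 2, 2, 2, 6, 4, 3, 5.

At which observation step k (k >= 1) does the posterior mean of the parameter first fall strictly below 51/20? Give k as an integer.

obs 1: x=2 → posterior Gamma(8, 3)
obs 2: x=3 → posterior Gamma(11, 4)
obs 3: x=2 → posterior Gamma(13, 5)
obs 4: x=2 → posterior Gamma(15, 6)
obs 5: x=2 → posterior Gamma(17, 7)
obs 6: x=6 → posterior Gamma(23, 8)
obs 7: x=4 → posterior Gamma(27, 9)
obs 8: x=3 → posterior Gamma(30, 10)
obs 9: x=5 → posterior Gamma(35, 11)

k = 4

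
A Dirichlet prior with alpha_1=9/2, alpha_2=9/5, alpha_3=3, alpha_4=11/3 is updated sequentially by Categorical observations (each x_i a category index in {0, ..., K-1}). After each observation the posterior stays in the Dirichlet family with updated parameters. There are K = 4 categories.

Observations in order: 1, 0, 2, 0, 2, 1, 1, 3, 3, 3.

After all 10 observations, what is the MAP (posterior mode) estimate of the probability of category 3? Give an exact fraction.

obs 1: x=1 → posterior Dirichlet(9/2, 14/5, 3, 11/3)
obs 2: x=0 → posterior Dirichlet(11/2, 14/5, 3, 11/3)
obs 3: x=2 → posterior Dirichlet(11/2, 14/5, 4, 11/3)
obs 4: x=0 → posterior Dirichlet(13/2, 14/5, 4, 11/3)
obs 5: x=2 → posterior Dirichlet(13/2, 14/5, 5, 11/3)
obs 6: x=1 → posterior Dirichlet(13/2, 19/5, 5, 11/3)
obs 7: x=1 → posterior Dirichlet(13/2, 24/5, 5, 11/3)
obs 8: x=3 → posterior Dirichlet(13/2, 24/5, 5, 14/3)
obs 9: x=3 → posterior Dirichlet(13/2, 24/5, 5, 17/3)
obs 10: x=3 → posterior Dirichlet(13/2, 24/5, 5, 20/3)

170/569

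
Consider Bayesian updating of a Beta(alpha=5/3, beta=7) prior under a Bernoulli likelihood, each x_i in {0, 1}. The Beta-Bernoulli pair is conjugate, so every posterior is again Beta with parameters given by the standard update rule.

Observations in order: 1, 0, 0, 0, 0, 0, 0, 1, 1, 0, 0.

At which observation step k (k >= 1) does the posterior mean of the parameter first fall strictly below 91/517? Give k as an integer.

obs 1: x=1 → posterior Beta(8/3, 7)
obs 2: x=0 → posterior Beta(8/3, 8)
obs 3: x=0 → posterior Beta(8/3, 9)
obs 4: x=0 → posterior Beta(8/3, 10)
obs 5: x=0 → posterior Beta(8/3, 11)
obs 6: x=0 → posterior Beta(8/3, 12)
obs 7: x=0 → posterior Beta(8/3, 13)
obs 8: x=1 → posterior Beta(11/3, 13)
obs 9: x=1 → posterior Beta(14/3, 13)
obs 10: x=0 → posterior Beta(14/3, 14)
obs 11: x=0 → posterior Beta(14/3, 15)

k = 7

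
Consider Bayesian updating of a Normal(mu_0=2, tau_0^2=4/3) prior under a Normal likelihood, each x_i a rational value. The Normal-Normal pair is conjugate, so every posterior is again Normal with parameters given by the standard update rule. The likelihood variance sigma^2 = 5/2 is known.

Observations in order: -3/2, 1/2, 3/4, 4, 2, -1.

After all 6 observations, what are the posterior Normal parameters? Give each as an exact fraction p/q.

mu_0=68/63, tau_0^2=20/63

obs 1: x=-3/2 → posterior Normal(18/23, 20/23)
obs 2: x=1/2 → posterior Normal(22/31, 20/31)
obs 3: x=3/4 → posterior Normal(28/39, 20/39)
obs 4: x=4 → posterior Normal(60/47, 20/47)
obs 5: x=2 → posterior Normal(76/55, 4/11)
obs 6: x=-1 → posterior Normal(68/63, 20/63)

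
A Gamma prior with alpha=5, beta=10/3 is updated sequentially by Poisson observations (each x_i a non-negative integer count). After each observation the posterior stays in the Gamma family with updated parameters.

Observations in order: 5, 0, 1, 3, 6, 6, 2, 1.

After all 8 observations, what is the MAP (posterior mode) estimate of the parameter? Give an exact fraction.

obs 1: x=5 → posterior Gamma(10, 13/3)
obs 2: x=0 → posterior Gamma(10, 16/3)
obs 3: x=1 → posterior Gamma(11, 19/3)
obs 4: x=3 → posterior Gamma(14, 22/3)
obs 5: x=6 → posterior Gamma(20, 25/3)
obs 6: x=6 → posterior Gamma(26, 28/3)
obs 7: x=2 → posterior Gamma(28, 31/3)
obs 8: x=1 → posterior Gamma(29, 34/3)

42/17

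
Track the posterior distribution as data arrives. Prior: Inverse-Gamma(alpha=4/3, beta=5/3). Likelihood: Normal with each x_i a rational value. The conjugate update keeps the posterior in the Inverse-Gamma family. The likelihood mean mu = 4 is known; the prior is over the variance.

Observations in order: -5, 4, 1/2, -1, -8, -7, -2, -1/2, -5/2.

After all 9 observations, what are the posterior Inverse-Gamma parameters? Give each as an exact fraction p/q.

alpha=35/6, beta=5821/24

obs 1: x=-5 → posterior Inverse-Gamma(11/6, 253/6)
obs 2: x=4 → posterior Inverse-Gamma(7/3, 253/6)
obs 3: x=1/2 → posterior Inverse-Gamma(17/6, 1159/24)
obs 4: x=-1 → posterior Inverse-Gamma(10/3, 1459/24)
obs 5: x=-8 → posterior Inverse-Gamma(23/6, 3187/24)
obs 6: x=-7 → posterior Inverse-Gamma(13/3, 4639/24)
obs 7: x=-2 → posterior Inverse-Gamma(29/6, 5071/24)
obs 8: x=-1/2 → posterior Inverse-Gamma(16/3, 2657/12)
obs 9: x=-5/2 → posterior Inverse-Gamma(35/6, 5821/24)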